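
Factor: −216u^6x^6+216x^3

Pull out the common factor 216x^3, leaving −u^6x^3+1.
Recognize a difference of cubes with the parts 1 and u^2x.

−216x^3(u^2x−1)(u^4x^2+u^2x+1)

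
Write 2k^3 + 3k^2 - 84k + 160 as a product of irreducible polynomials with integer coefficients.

Testing divisors of the constant over divisors of the leading coefficient, k = 4 is a root, giving the factor (k - 4) and quotient 2k^2 + 11k - 40.
The remaining quadratic factors as (k + 8)(2k - 5).

(2k - 5)(k + 8)(k - 4)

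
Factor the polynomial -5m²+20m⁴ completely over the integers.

5m²(2m+1)(2m-1)

Every term has a factor of 5m². Then 4m²-1 = (2m)² − (1)².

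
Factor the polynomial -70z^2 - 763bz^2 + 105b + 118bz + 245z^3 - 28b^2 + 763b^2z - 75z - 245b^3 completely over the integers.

-(5b - 7z - 3)(7b - 5z)(7b - 7z + 5)

Group: 5b(-49b^2 + 84bz - 35b - 35z^2 + 25z) + (-7z - 3)(-49b^2 + 84bz - 35b - 35z^2 + 25z); both groups contain (-49b^2 + 84bz - 35b - 35z^2 + 25z), so (5b - 7z - 3) is a factor with cofactor -49b^2 + 84bz - 35b - 35z^2 + 25z.
The cofactor groups again: -49b^2 + 84bz - 35b - 35z^2 + 25z = -7b(7b - 7z + 5) + 5z(7b - 7z + 5); both groups contain (7b - 7z + 5), giving -(7b - 5z)(7b - 7z + 5).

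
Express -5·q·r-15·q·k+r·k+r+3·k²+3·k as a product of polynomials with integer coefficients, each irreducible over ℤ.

Group: -r·(5·q-k-1) - 3·k·(5·q-k-1); both groups contain (5·q-k-1).

-(5·q-k-1)·(r+3·k)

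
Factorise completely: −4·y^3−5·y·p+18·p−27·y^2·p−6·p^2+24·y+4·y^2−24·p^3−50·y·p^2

−(y+2·p+2)·(4·y+3·p)·(y+4·p−3)

Group: y·(−4·y^2−19·y·p+12·y−12·p^2+9·p) + (2·p+2)·(−4·y^2−19·y·p+12·y−12·p^2+9·p); both groups contain (−4·y^2−19·y·p+12·y−12·p^2+9·p), so (y+2·p+2) is a factor with cofactor −4·y^2−19·y·p+12·y−12·p^2+9·p.
The cofactor groups again: −4·y^2−19·y·p+12·y−12·p^2+9·p = −y·(4·y+3·p) + (−4·p+3)·(4·y+3·p); both groups contain (4·y+3·p), giving −(y+4·p−3)·(4·y+3·p).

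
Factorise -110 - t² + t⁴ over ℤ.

(t² + 10)(t² - 11)

Substitute u = t² to get a quadratic in u, then factor.
t² - 11 is irreducible over ℤ (11 is not a perfect square).
t² + 10 is irreducible over ℤ (always positive, so no real roots).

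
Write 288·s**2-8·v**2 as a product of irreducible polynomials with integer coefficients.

Every term has a factor of 8. Then 36·s**2-v**2 = (6·s)² − (v)².

8·(6·s+v)·(6·s-v)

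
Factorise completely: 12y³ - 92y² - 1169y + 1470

Testing divisors of the constant over divisors of the leading coefficient, y = 14 is a root, so (y - 14) is a factor; dividing leaves 12y² + 76y - 105.
The remaining quadratic factors as (2y + 15)(6y - 7).

(2y + 15)(6y - 7)(y - 14)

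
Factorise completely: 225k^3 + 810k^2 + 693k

Pull out the common factor 9k, then factor the remaining trinomial.

9k(5k + 11)(5k + 7)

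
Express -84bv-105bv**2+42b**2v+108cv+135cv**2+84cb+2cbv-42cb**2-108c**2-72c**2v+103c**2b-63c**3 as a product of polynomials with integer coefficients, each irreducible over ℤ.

Group: 7c(-9c**2+7cb+9cv-7bv) + (-6b+15v+12)(-9c**2+7cb+9cv-7bv); both groups contain (-9c**2+7cb+9cv-7bv), so (7c-6b+15v+12) is a factor with cofactor -9c**2+7cb+9cv-7bv.
The cofactor groups again: -9c**2+7cb+9cv-7bv = -c(9c-7b) + v(9c-7b); both groups contain (9c-7b), giving -(c-v)(9c-7b).

-(7c-6b+15v+12)(9c-7b)(c-v)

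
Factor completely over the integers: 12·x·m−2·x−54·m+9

(2·x−9)·(6·m−1)

Group as (12·x·m−2·x) + (−54·m+9) = 2·x·(6·m−1) − 9·(6·m−1).
Both groups share the factor (6·m−1).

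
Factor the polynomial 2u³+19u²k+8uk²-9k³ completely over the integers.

Group: u(2u²+uk-k²) + 9k(2u²+uk-k²); both groups contain (2u²+uk-k²), so (u+9k) is a factor with cofactor 2u²+uk-k².
The cofactor groups again: 2u²+uk-k² = 2u(u+k) - k(u+k); both groups contain (u+k), giving (2u-k)(u+k).

(2u-k)(u+9k)(u+k)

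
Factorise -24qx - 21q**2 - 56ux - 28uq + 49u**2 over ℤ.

Group: 7u(7u - 7q - 8x) + 3q(7u - 7q - 8x); both groups contain (7u - 7q - 8x).

(7u - 7q - 8x)(7u + 3q)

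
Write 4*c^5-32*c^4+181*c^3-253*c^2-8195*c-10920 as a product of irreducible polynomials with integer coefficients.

By the rational root theorem, c = 8 is a root, so (c-8) is a factor; dividing leaves 4*c^4+181*c^2+1195*c+1365.
Continuing, c = -3/2 is a root, giving the factor (2*c+3) and quotient 2*c^3-3*c^2+95*c+455.
Continuing, c = -7/2 is a root, so (2*c+7) is a factor; dividing leaves c^2-5*c+65.
The quadratic c^2-5*c+65 has discriminant -235 < 0 and is irreducible over ℤ.

(2*c+3)*(2*c+7)*(c-8)*(c^2-5*c+65)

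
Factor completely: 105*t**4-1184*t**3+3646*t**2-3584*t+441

Trying the rational-root candidates, t = 7/3 is a root, so (3*t-7) divides it; the quotient is 35*t**3-313*t**2+485*t-63.
Continuing, t = 1/7 is a root, so (7*t-1) divides it; the quotient is 5*t**2-44*t+63.
The remaining quadratic factors as (t-7)(5*t-9).

(3*t-7)*(5*t-9)*(7*t-1)*(t-7)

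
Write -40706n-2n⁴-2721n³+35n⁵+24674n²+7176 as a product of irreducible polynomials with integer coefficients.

Testing divisors of the constant over divisors of the leading coefficient, n = 13/7 is a root, so (7n-13) is a factor; dividing leaves 5n⁴+9n³-372n²+2834n-552.
Next, n = 1/5 is a root, so (5n-1) is a factor; dividing leaves n³+2n²-74n+552.
Then n = -12 is a root, so (n+12) divides it; the quotient is n²-10n+46.
The quadratic n²-10n+46 has discriminant -84 < 0 and is irreducible over ℤ.

(5n-1)(7n-13)(n+12)(n²-10n+46)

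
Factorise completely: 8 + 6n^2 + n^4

(n^2 + 2)(n^2 + 4)

Substitute u = n^2 to get a quadratic in u, then factor.
n^2 + 2 is irreducible over ℤ (always positive, so no real roots).
n^2 + 4 is irreducible over ℤ (sum of squares).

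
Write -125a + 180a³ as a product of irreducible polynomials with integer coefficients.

Factor out 5a, leaving 36a² - 25, which is a difference of two squares.

5a(6a + 5)(6a - 5)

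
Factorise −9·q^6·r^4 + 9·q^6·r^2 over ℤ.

Every term has a factor of 9·q^6·r^2; factoring it out leaves −r^2 + 1.
Recognize a difference of squares with the parts 1 and r.

−9·q^6·r^2·(r + 1)·(r − 1)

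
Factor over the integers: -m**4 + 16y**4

(2y)⁴ − (m)⁴ = ((2y)² − (m)²)((2y)² + (m)²); the first factor splits again, the second (4y**2 + m**2) is irreducible.

(2y - m)(2y + m)(4y**2 + m**2)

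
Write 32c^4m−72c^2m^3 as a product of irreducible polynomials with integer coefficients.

8c^2m(2c+3m)(2c−3m)

Factor out 8c^2m, leaving 4c^2−9m^2, which is a difference of two squares.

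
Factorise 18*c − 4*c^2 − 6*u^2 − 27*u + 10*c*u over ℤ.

Group: −2*c*(2*c − 2*u − 9) + 3*u*(2*c − 2*u − 9); both groups contain (2*c − 2*u − 9).

−(2*c − 2*u − 9)*(2*c − 3*u)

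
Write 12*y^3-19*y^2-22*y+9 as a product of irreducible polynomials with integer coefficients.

(3*y-1)*(4*y-9)*(y+1)

Testing divisors of the constant over divisors of the leading coefficient, y = 1/3 is a root, giving the factor (3*y-1) and quotient 4*y^2-5*y-9.
The remaining quadratic factors as (4*y-9)(y+1).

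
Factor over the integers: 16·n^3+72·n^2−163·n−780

By the rational root theorem, n = −15/4 is a root, giving the factor (4·n+15) and quotient 4·n^2+3·n−52.
The remaining quadratic factors as (4·n−13)(n+4).

(4·n+15)·(4·n−13)·(n+4)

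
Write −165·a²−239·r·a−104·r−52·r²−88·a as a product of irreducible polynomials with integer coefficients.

−(13·r+11·a)·(4·r+15·a+8)

Group: −4·r·(13·r+11·a) + (−15·a−8)·(13·r+11·a); both groups contain (13·r+11·a).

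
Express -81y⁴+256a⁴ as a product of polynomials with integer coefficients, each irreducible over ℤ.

(4a+3y)(4a-3y)(16a²+9y²)

(4a)⁴ − (3y)⁴ = ((4a)² − (3y)²)((4a)² + (3y)²); the first factor splits again, the second (16a²+9y²) is irreducible.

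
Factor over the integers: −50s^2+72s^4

2s^2(6s+5)(6s−5)

Every term has a factor of 2s^2. Then 36s^2−25 = (6s)² − (5)².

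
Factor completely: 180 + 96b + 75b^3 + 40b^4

Group as (40b^4 + 96b) + (75b^3 + 180) = 8b(5b^3 + 12) + 15(5b^3 + 12).
Both groups share the factor (5b^3 + 12).

(8b + 15)(5b^3 + 12)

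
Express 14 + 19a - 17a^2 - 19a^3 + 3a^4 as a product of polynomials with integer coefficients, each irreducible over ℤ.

Among the possible rational roots, a = -1 is a root, so (a + 1) divides it; the quotient is 3a^3 - 22a^2 + 5a + 14.
Then a = -2/3 is a root, giving the factor (3a + 2) and quotient a^2 - 8a + 7.
The remaining quadratic factors as (a - 1)(a - 7).

(3a + 2)(a + 1)(a - 1)(a - 7)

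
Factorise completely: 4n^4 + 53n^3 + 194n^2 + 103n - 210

Trying the rational-root candidates, n = -2 is a root, so (n + 2) is a factor; dividing leaves 4n^3 + 45n^2 + 104n - 105.
Then n = -7 is a root, giving the factor (n + 7) and quotient 4n^2 + 17n - 15.
The remaining quadratic factors as (n + 5)(4n - 3).

(4n - 3)(n + 2)(n + 5)(n + 7)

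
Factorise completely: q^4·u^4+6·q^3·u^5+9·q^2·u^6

q^2·u^4·(q+3·u)^2

Factor out q^2·u^4 first: what remains is q^2+6·q·u+9·u^2.
Recognize a perfect-square trinomial with the parts q and 3·u.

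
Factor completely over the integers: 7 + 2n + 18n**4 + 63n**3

(2n + 7)(9n**3 + 1)

Group as (18n**4 + 2n) + (63n**3 + 7) = 2n(9n**3 + 1) + 7(9n**3 + 1).
Both groups share the factor (9n**3 + 1).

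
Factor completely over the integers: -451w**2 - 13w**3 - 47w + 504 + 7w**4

(7w + 8)(w + 7)(w - 1)(w - 9)

By the rational root theorem, w = 9 is a root, so (w - 9) divides it; the quotient is 7w**3 + 50w**2 - w - 56.
Continuing, w = -8/7 is a root, so (7w + 8) divides it; the quotient is w**2 + 6w - 7.
The remaining quadratic factors as (w + 7)(w - 1).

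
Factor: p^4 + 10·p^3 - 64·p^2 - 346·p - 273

(p + 1)·(p + 13)·(p + 3)·(p - 7)

Trying the rational-root candidates, p = -3 is a root, giving the factor (p + 3) and quotient p^3 + 7·p^2 - 85·p - 91.
Then p = -1 is a root, giving the factor (p + 1) and quotient p^2 + 6·p - 91.
The remaining quadratic factors as (p - 7)(p + 13).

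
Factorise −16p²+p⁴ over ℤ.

p²(p+4)(p−4)

Every term has a factor of p²; factoring it out leaves p²−16.
Recognize a difference of squares with the parts p and 4.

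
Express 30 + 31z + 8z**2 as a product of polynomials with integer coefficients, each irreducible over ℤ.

Need a pair with product 8·30 = 240 and sum 31: that's 16 and 15.
Split the middle term: 8z**2 + 16z + 15z + 30 = 8z(z + 2) + 15(z + 2).

(8z + 15)(z + 2)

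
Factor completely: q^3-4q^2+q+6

(q+1)(q-2)(q-3)

Among the possible rational roots, q = 2 is a root, giving the factor (q-2) and quotient q^2-2q-3.
The remaining quadratic factors as (q+1)(q-3).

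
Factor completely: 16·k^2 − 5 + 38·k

Need a pair with product 16·(−5) = −80 and sum 38: that's −2 and 40.
Split the middle term: 16·k^2 − 2·k + 40·k − 5 = 2·k·(8·k − 1) + 5·(8·k − 1).

(2·k + 5)·(8·k − 1)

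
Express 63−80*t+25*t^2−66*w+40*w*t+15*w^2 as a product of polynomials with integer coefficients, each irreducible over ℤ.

Group: 3*w*(5*w+5*t−7) + (5*t−9)*(5*w+5*t−7); both groups contain (5*w+5*t−7).

(3*w+5*t−9)*(5*w+5*t−7)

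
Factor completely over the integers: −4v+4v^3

Every term has a factor of 4v. Then v^2−1 = (v)² − (1)².

4v(v+1)(v−1)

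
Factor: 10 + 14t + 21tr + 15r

Group as (21tr + 14t) + (15r + 10) = 7t(3r + 2) + 5(3r + 2).
Both groups share the factor (3r + 2).

(3r + 2)(7t + 5)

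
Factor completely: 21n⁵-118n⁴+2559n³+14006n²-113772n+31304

By the rational root theorem, n = -7 is a root, so (n+7) divides it; the quotient is 21n⁴-265n³+4414n²-16892n+4472.
Next, n = 2/7 is a root, so (7n-2) divides it; the quotient is 3n³-37n²+620n-2236.
Next, n = 13/3 is a root, giving the factor (3n-13) and quotient n²-8n+172.
The quadratic n²-8n+172 has discriminant -624 < 0 and is irreducible over ℤ.

(3n-13)(7n-2)(n+7)(n²-8n+172)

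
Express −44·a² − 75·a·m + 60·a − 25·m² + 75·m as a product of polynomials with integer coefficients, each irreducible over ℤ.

Group: −4·a·(11·a + 5·m − 15) − 5·m·(11·a + 5·m − 15); both groups contain (11·a + 5·m − 15).

−(11·a + 5·m − 15)·(4·a + 5·m)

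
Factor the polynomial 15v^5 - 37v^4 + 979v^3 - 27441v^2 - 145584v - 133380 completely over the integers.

(3v + 10)(5v + 6)(v - 13)(v^2 + 6v + 171)

Trying the rational-root candidates, v = -10/3 is a root, so (3v + 10) divides it; the quotient is 5v^4 - 29v^3 + 423v^2 - 10557v - 13338.
Continuing, v = -6/5 is a root, so (5v + 6) is a factor; dividing leaves v^3 - 7v^2 + 93v - 2223.
Next, v = 13 is a root, so (v - 13) divides it; the quotient is v^2 + 6v + 171.
The quadratic v^2 + 6v + 171 has discriminant -648 < 0 and is irreducible over ℤ.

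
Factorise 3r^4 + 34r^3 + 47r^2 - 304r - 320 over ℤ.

(3r - 8)(r + 1)(r + 5)(r + 8)

Trying the rational-root candidates, r = 8/3 is a root, so (3r - 8) divides it; the quotient is r^3 + 14r^2 + 53r + 40.
Continuing, r = -1 is a root, so (r + 1) is a factor; dividing leaves r^2 + 13r + 40.
The remaining quadratic factors as (r + 5)(r + 8).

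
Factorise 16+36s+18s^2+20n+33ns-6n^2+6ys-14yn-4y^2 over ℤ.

Group: -2y(2y+n-6s-4) + (-6n-3s-4)(2y+n-6s-4); both groups contain (2y+n-6s-4).

-(2y+6n+3s+4)(2y+n-6s-4)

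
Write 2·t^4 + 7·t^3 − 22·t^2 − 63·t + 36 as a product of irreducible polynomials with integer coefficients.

Among the possible rational roots, t = −3 is a root, so (t + 3) divides it; the quotient is 2·t^3 + t^2 − 25·t + 12.
Then t = −4 is a root, so (t + 4) divides it; the quotient is 2·t^2 − 7·t + 3.
The remaining quadratic factors as (t − 3)(2·t − 1).

(2·t − 1)·(t + 3)·(t + 4)·(t − 3)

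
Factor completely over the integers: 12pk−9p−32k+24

(3p−8)(4k−3)

Group as (12pk−9p) + (−32k+24) = 3p(4k−3) − 8(4k−3).
Both groups share the factor (4k−3).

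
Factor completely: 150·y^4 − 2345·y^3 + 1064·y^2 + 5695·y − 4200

(5·y + 8)·(5·y − 7)·(6·y − 5)·(y − 15)

Testing divisors of the constant over divisors of the leading coefficient, y = −8/5 is a root, so (5·y + 8) is a factor; dividing leaves 30·y^3 − 517·y^2 + 1040·y − 525.
Then y = 5/6 is a root, so (6·y − 5) divides it; the quotient is 5·y^2 − 82·y + 105.
The remaining quadratic factors as (y − 15)(5·y − 7).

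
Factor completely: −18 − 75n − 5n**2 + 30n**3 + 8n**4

Testing divisors of the constant over divisors of the leading coefficient, n = −2 is a root, so (n + 2) is a factor; dividing leaves 8n**3 + 14n**2 − 33n − 9.
Then n = −1/4 is a root, so (4n + 1) is a factor; dividing leaves 2n**2 + 3n − 9.
The remaining quadratic factors as (2n − 3)(n + 3).

(2n − 3)(4n + 1)(n + 2)(n + 3)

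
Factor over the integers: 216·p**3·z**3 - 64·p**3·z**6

Every term has a factor of 8·p**3·z**3; factoring it out leaves -8·z**3 + 27.
Recognize a difference of cubes with the parts 3 and 2·z.

-8·p**3·z**3·(2·z - 3)·(4·z**2 + 6·z + 9)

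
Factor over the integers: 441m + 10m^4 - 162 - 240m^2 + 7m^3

By the rational root theorem, m = 9/5 is a root, so (5m - 9) is a factor; dividing leaves 2m^3 + 5m^2 - 39m + 18.
Then m = -6 is a root, so (m + 6) is a factor; dividing leaves 2m^2 - 7m + 3.
The remaining quadratic factors as (m - 3)(2m - 1).

(2m - 1)(5m - 9)(m + 6)(m - 3)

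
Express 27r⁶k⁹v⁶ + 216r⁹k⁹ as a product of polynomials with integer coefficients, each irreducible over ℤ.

Every term has a factor of 27r⁶k⁹; factoring it out leaves 8r³ + v⁶.
Recognize a sum of cubes with the parts 2r and v².

27k⁹r⁶(2r + v²)(4r² − 2rv² + v⁴)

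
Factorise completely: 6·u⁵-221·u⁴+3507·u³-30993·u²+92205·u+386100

(6·u+13)·(u-12)·(u-15)·(u²-12·u+165)

By the rational root theorem, u = 15 is a root, so (u-15) is a factor; dividing leaves 6·u⁴-131·u³+1542·u²-7863·u-25740.
Continuing, u = -13/6 is a root, so (6·u+13) divides it; the quotient is u³-24·u²+309·u-1980.
Then u = 12 is a root, giving the factor (u-12) and quotient u²-12·u+165.
The quadratic u²-12·u+165 has discriminant -516 < 0 and is irreducible over ℤ.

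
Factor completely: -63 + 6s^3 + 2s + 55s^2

(6s + 7)(s + 9)(s - 1)

Trying the rational-root candidates, s = -9 is a root, so (s + 9) divides it; the quotient is 6s^2 + s - 7.
The remaining quadratic factors as (s - 1)(6s + 7).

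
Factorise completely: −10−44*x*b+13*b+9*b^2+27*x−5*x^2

−(5*x−b−2)*(x+9*b−5)

Group: −5*x*(x+9*b−5) + (b+2)*(x+9*b−5); both groups contain (x+9*b−5).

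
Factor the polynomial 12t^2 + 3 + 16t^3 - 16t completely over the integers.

(2t + 3)(2t - 1)(4t - 1)

Testing divisors of the constant over divisors of the leading coefficient, t = -3/2 is a root, so (2t + 3) divides it; the quotient is 8t^2 - 6t + 1.
The remaining quadratic factors as (2t - 1)(4t - 1).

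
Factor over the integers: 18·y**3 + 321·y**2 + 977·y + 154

By the rational root theorem, y = -1/6 is a root, giving the factor (6·y + 1) and quotient 3·y**2 + 53·y + 154.
The remaining quadratic factors as (3·y + 11)(y + 14).

(3·y + 11)·(6·y + 1)·(y + 14)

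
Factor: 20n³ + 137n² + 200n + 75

Among the possible rational roots, n = -3/5 is a root, giving the factor (5n + 3) and quotient 4n² + 25n + 25.
The remaining quadratic factors as (n + 5)(4n + 5).

(4n + 5)(5n + 3)(n + 5)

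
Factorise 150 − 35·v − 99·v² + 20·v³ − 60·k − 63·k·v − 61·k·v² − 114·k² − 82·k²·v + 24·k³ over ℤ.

Group: 6·k·(4·k² − 17·k·v − 15·k + 4·v² − 15·v − 25) + (5·v − 6)·(4·k² − 17·k·v − 15·k + 4·v² − 15·v − 25); both groups contain (4·k² − 17·k·v − 15·k + 4·v² − 15·v − 25), so (6·k + 5·v − 6) is a factor with cofactor 4·k² − 17·k·v − 15·k + 4·v² − 15·v − 25.
The cofactor groups again: 4·k² − 17·k·v − 15·k + 4·v² − 15·v − 25 = 4·k·(k − 4·v − 5) + (−v + 5)·(k − 4·v − 5); both groups contain (k − 4·v − 5), giving (4·k − v + 5)·(k − 4·v − 5).

(4·k − v + 5)·(6·k + 5·v − 6)·(k − 4·v − 5)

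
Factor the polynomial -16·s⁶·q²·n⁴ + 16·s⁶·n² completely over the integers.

-16·n²·s⁶·(q·n + 1)·(q·n - 1)

Factor out 16·s⁶·n² first: what remains is -q²·n² + 1.
Recognize a difference of squares with the parts 1 and q·n.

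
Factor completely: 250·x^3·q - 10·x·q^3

10·q·x·(5·x - q)·(5·x + q)

Pull out the common factor 10·x·q; 25·x^2 - q^2 is a difference of squares.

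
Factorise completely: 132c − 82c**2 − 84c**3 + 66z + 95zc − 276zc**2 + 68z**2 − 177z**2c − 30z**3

−(z + 2c)(15z + 6c + 11)(2z + 7c − 6)

Group: z(−30z**2 − 117zc + 68z − 42c**2 − 41c + 66) + 2c(−30z**2 − 117zc + 68z − 42c**2 − 41c + 66); both groups contain (−30z**2 − 117zc + 68z − 42c**2 − 41c + 66), so (z + 2c) is a factor with cofactor −30z**2 − 117zc + 68z − 42c**2 − 41c + 66.
The cofactor groups again: −30z**2 − 117zc + 68z − 42c**2 − 41c + 66 = −2z(15z + 6c + 11) + (−7c + 6)(15z + 6c + 11); both groups contain (15z + 6c + 11), giving −(2z + 7c − 6)(15z + 6c + 11).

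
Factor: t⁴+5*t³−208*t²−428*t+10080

(t+14)*(t+9)*(t−10)*(t−8)

By the rational root theorem, t = −14 is a root, so (t+14) divides it; the quotient is t³−9*t²−82*t+720.
Next, t = 8 is a root, giving the factor (t−8) and quotient t²−t−90.
The remaining quadratic factors as (t+9)(t−10).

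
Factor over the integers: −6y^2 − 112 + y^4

Substitute u = y^2 to get a quadratic in u, then factor.
y^2 + 8 is irreducible over ℤ (always positive, so no real roots).
y^2 − 14 is irreducible over ℤ (14 is not a perfect square).

(y^2 + 8)(y^2 − 14)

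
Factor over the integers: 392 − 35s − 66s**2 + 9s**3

(3s + 7)(3s − 8)(s − 7)

By the rational root theorem, s = 8/3 is a root, so (3s − 8) is a factor; dividing leaves 3s**2 − 14s − 49.
The remaining quadratic factors as (3s + 7)(s − 7).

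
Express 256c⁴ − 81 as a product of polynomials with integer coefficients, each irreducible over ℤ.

Write as (16c²)² − (9)², then factor 16c² − 9 once more.

(4c + 3)(4c − 3)(16c² + 9)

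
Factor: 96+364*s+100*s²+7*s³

By the rational root theorem, s = -6 is a root, giving the factor (s+6) and quotient 7*s²+58*s+16.
The remaining quadratic factors as (s+8)(7*s+2).

(7*s+2)*(s+6)*(s+8)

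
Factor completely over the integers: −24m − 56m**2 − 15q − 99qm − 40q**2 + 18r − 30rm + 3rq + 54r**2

(6r − 5q − 8m)(9r + 8q + 7m + 3)

Group: 9r(6r − 5q − 8m) + (8q + 7m + 3)(6r − 5q − 8m); both groups contain (6r − 5q − 8m).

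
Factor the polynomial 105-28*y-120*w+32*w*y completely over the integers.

Group as (32*w*y-120*w) + (-28*y+105) = 8*w*(4*y-15) - 7*(4*y-15).
Both groups share the factor (4*y-15).

(4*y-15)*(8*w-7)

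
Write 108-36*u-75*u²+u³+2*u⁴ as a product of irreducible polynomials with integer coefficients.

(2*u+3)*(u+6)*(u-1)*(u-6)

Trying the rational-root candidates, u = 6 is a root, giving the factor (u-6) and quotient 2*u³+13*u²+3*u-18.
Next, u = -6 is a root, so (u+6) is a factor; dividing leaves 2*u²+u-3.
The remaining quadratic factors as (u-1)(2*u+3).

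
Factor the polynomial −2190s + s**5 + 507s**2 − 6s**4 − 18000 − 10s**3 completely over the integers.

By the rational root theorem, s = −6 is a root, so (s + 6) is a factor; dividing leaves s**4 − 12s**3 + 62s**2 + 135s − 3000.
Then s = 8 is a root, so (s − 8) divides it; the quotient is s**3 − 4s**2 + 30s + 375.
Continuing, s = −5 is a root, so (s + 5) divides it; the quotient is s**2 − 9s + 75.
The quadratic s**2 − 9s + 75 has discriminant −219 < 0 and is irreducible over ℤ.

(s + 5)(s + 6)(s − 8)(s**2 − 9s + 75)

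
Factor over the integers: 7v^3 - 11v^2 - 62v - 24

(7v + 3)(v + 2)(v - 4)

Testing divisors of the constant over divisors of the leading coefficient, v = 4 is a root, so (v - 4) is a factor; dividing leaves 7v^2 + 17v + 6.
The remaining quadratic factors as (7v + 3)(v + 2).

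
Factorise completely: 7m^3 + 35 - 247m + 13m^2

Trying the rational-root candidates, m = -7 is a root, giving the factor (m + 7) and quotient 7m^2 - 36m + 5.
The remaining quadratic factors as (7m - 1)(m - 5).

(7m - 1)(m + 7)(m - 5)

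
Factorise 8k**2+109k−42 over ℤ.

(8k−3)(k+14)

Need a pair with product 8·(−42) = −336 and sum 109: that's −3 and 112.
Split the middle term: 8k**2−3k + 112k−42 = k(8k−3) + 14(8k−3).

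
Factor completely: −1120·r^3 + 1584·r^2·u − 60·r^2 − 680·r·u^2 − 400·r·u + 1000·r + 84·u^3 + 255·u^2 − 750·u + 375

−(10·r − 7·u + 5)·(14·r − 3·u − 15)·(8·r − 4·u + 5)

Group: 10·r·(−112·r^2 + 80·r·u + 50·r − 12·u^2 − 45·u + 75) + (−7·u + 5)·(−112·r^2 + 80·r·u + 50·r − 12·u^2 − 45·u + 75); both groups contain (−112·r^2 + 80·r·u + 50·r − 12·u^2 − 45·u + 75), so (10·r − 7·u + 5) is a factor with cofactor −112·r^2 + 80·r·u + 50·r − 12·u^2 − 45·u + 75.
The cofactor groups again: −112·r^2 + 80·r·u + 50·r − 12·u^2 − 45·u + 75 = −8·r·(14·r − 3·u − 15) + (4·u − 5)·(14·r − 3·u − 15); both groups contain (14·r − 3·u − 15), giving −(8·r − 4·u + 5)·(14·r − 3·u − 15).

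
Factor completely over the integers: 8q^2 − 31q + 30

(8q − 15)(q − 2)

Need a pair with product 8·30 = 240 and sum −31: that's −16 and −15.
Split the middle term: 8q^2 − 16q − 15q + 30 = 8q(q − 2) − 15(q − 2).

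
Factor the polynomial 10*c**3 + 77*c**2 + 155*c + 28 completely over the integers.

Testing divisors of the constant over divisors of the leading coefficient, c = −4 is a root, so (c + 4) divides it; the quotient is 10*c**2 + 37*c + 7.
The remaining quadratic factors as (2*c + 7)(5*c + 1).

(2*c + 7)*(5*c + 1)*(c + 4)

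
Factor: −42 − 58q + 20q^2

2(2q − 7)(5q + 3)

Pull out the common factor 2, then factor the remaining trinomial.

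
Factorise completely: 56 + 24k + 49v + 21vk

(3k + 7)(7v + 8)

Group as (21vk + 49v) + (24k + 56) = 7v(3k + 7) + 8(3k + 7).
Both groups share the factor (3k + 7).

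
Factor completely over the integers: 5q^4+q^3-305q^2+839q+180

Testing divisors of the constant over divisors of the leading coefficient, q = -1/5 is a root, so (5q+1) is a factor; dividing leaves q^3-61q+180.
Then q = 4 is a root, so (q-4) divides it; the quotient is q^2+4q-45.
The remaining quadratic factors as (q-5)(q+9).

(5q+1)(q+9)(q-4)(q-5)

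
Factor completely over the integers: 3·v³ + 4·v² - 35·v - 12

Trying the rational-root candidates, v = 3 is a root, so (v - 3) divides it; the quotient is 3·v² + 13·v + 4.
The remaining quadratic factors as (3·v + 1)(v + 4).

(3·v + 1)·(v + 4)·(v - 3)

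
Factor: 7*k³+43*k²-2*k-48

By the rational root theorem, k = 1 is a root, so (k-1) is a factor; dividing leaves 7*k²+50*k+48.
The remaining quadratic factors as (7*k+8)(k+6).

(7*k+8)*(k+6)*(k-1)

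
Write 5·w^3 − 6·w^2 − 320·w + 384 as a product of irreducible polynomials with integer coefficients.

(5·w − 6)·(w + 8)·(w − 8)

By the rational root theorem, w = 6/5 is a root, giving the factor (5·w − 6) and quotient w^2 − 64.
The remaining quadratic factors as (w − 8)(w + 8).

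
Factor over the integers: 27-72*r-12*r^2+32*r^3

(2*r+3)*(2*r-3)*(8*r-3)

Group as (32*r^3-72*r) + (-12*r^2+27) = 8*r*(4*r^2-9) - 3*(4*r^2-9).
Both groups share the factor (4*r^2-9).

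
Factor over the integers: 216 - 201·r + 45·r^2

3·(3·r - 8)·(5·r - 9)

Pull out the common factor 3, then factor the remaining trinomial.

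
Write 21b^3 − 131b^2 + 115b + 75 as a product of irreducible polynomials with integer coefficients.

Among the possible rational roots, b = −3/7 is a root, so (7b + 3) is a factor; dividing leaves 3b^2 − 20b + 25.
The remaining quadratic factors as (b − 5)(3b − 5).

(3b − 5)(7b + 3)(b − 5)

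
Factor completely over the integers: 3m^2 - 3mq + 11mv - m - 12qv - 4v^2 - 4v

Group: 3m(m + 4v) + (-3q - v - 1)(m + 4v); both groups contain (m + 4v).

(3m - 3q - v - 1)(m + 4v)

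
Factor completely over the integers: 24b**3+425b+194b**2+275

(4b+5)(6b+11)(b+5)

Among the possible rational roots, b = -5 is a root, giving the factor (b+5) and quotient 24b**2+74b+55.
The remaining quadratic factors as (6b+11)(4b+5).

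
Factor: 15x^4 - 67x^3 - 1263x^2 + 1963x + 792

Among the possible rational roots, x = 9/5 is a root, so (5x - 9) is a factor; dividing leaves 3x^3 - 8x^2 - 267x - 88.
Then x = 11 is a root, giving the factor (x - 11) and quotient 3x^2 + 25x + 8.
The remaining quadratic factors as (3x + 1)(x + 8).

(3x + 1)(5x - 9)(x + 8)(x - 11)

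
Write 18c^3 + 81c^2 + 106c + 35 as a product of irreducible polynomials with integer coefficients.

(2c + 1)(3c + 5)(3c + 7)

By the rational root theorem, c = -7/3 is a root, so (3c + 7) is a factor; dividing leaves 6c^2 + 13c + 5.
The remaining quadratic factors as (2c + 1)(3c + 5).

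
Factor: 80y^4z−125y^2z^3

5y^2z(4y+5z)(4y−5z)

Pull out the common factor 5y^2z; 16y^2−25z^2 is a difference of squares.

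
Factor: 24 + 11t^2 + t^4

(t^2 + 3)(t^2 + 8)

Substitute u = t^2 to get a quadratic in u, then factor.
t^2 + 8 is irreducible over ℤ (always positive, so no real roots).
t^2 + 3 is irreducible over ℤ (always positive, so no real roots).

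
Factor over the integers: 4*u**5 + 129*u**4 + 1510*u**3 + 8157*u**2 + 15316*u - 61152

(4*u - 7)*(u + 12)*(u + 13)*(u**2 + 9*u + 56)

Trying the rational-root candidates, u = 7/4 is a root, so (4*u - 7) divides it; the quotient is u**4 + 34*u**3 + 437*u**2 + 2804*u + 8736.
Then u = -12 is a root, so (u + 12) is a factor; dividing leaves u**3 + 22*u**2 + 173*u + 728.
Continuing, u = -13 is a root, so (u + 13) divides it; the quotient is u**2 + 9*u + 56.
The quadratic u**2 + 9*u + 56 has discriminant -143 < 0 and is irreducible over ℤ.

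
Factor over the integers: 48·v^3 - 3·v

Pull out the common factor 3·v; 16·v^2 - 1 is a difference of squares.

3·v·(4·v + 1)·(4·v - 1)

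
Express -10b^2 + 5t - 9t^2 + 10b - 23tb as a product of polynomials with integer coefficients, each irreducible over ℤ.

Group: -9t(t + 2b) + (-5b + 5)(t + 2b); both groups contain (t + 2b).

-(t + 2b)(9t + 5b - 5)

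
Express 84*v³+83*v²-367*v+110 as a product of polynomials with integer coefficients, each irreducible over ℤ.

(3*v-1)*(4*v+11)*(7*v-10)

By the rational root theorem, v = 10/7 is a root, so (7*v-10) divides it; the quotient is 12*v²+29*v-11.
The remaining quadratic factors as (4*v+11)(3*v-1).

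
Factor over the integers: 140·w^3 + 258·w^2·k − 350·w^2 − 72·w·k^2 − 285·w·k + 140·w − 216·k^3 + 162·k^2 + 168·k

Group: 5·w·(28·w^2 + 18·w·k − 70·w − 36·k^2 + 27·k + 28) + 6·k·(28·w^2 + 18·w·k − 70·w − 36·k^2 + 27·k + 28); both groups contain (28·w^2 + 18·w·k − 70·w − 36·k^2 + 27·k + 28), so (5·w + 6·k) is a factor with cofactor 28·w^2 + 18·w·k − 70·w − 36·k^2 + 27·k + 28.
The cofactor groups again: 28·w^2 + 18·w·k − 70·w − 36·k^2 + 27·k + 28 = 14·w·(2·w + 3·k − 4) + (−12·k − 7)·(2·w + 3·k − 4); both groups contain (2·w + 3·k − 4), giving (14·w − 12·k − 7)·(2·w + 3·k − 4).

(14·w − 12·k − 7)·(2·w + 3·k − 4)·(5·w + 6·k)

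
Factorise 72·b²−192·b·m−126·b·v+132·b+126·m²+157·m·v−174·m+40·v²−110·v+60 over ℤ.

Group: 12·b·(6·b−9·m−8·v+6) + (−14·m−5·v+10)·(6·b−9·m−8·v+6); both groups contain (6·b−9·m−8·v+6).

(12·b−14·m−5·v+10)·(6·b−9·m−8·v+6)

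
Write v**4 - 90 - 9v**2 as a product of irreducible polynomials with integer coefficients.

(v**2 + 6)(v**2 - 15)

Substitute u = v**2 to get a quadratic in u, then factor.
v**2 + 6 is irreducible over ℤ (always positive, so no real roots).
v**2 - 15 is irreducible over ℤ (15 is not a perfect square).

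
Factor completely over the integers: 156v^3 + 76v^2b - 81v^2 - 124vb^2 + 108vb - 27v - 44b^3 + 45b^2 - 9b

Group: 13v(12v^2 + 16vb - 9v + 4b^2 - 3b) + (-11b + 3)(12v^2 + 16vb - 9v + 4b^2 - 3b); both groups contain (12v^2 + 16vb - 9v + 4b^2 - 3b), so (13v - 11b + 3) is a factor with cofactor 12v^2 + 16vb - 9v + 4b^2 - 3b.
The cofactor groups again: 12v^2 + 16vb - 9v + 4b^2 - 3b = 4v(3v + b) + (4b - 3)(3v + b); both groups contain (3v + b), giving (4v + 4b - 3)(3v + b).

(13v - 11b + 3)(4v + 4b - 3)(3v + b)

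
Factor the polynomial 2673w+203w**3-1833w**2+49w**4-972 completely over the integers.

Testing divisors of the constant over divisors of the leading coefficient, w = -9 is a root, giving the factor (w+9) and quotient 49w**3-238w**2+309w-108.
Continuing, w = 4/7 is a root, so (7w-4) divides it; the quotient is 7w**2-30w+27.
The remaining quadratic factors as (w-3)(7w-9).

(7w-4)(7w-9)(w+9)(w-3)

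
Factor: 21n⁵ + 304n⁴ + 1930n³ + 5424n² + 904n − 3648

(3n − 2)(7n + 8)(n + 6)(n² + 8n + 38)

Among the possible rational roots, n = −6 is a root, so (n + 6) is a factor; dividing leaves 21n⁴ + 178n³ + 862n² + 252n − 608.
Continuing, n = 2/3 is a root, so (3n − 2) divides it; the quotient is 7n³ + 64n² + 330n + 304.
Continuing, n = −8/7 is a root, so (7n + 8) is a factor; dividing leaves n² + 8n + 38.
The quadratic n² + 8n + 38 has discriminant −88 < 0 and is irreducible over ℤ.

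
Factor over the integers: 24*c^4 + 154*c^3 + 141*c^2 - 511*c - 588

By the rational root theorem, c = -7/6 is a root, so (6*c + 7) divides it; the quotient is 4*c^3 + 21*c^2 - c - 84.
Continuing, c = -3 is a root, so (c + 3) is a factor; dividing leaves 4*c^2 + 9*c - 28.
The remaining quadratic factors as (4*c - 7)(c + 4).

(4*c - 7)*(6*c + 7)*(c + 3)*(c + 4)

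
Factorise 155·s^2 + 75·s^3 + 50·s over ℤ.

5·s·(3·s + 5)·(5·s + 2)

Pull out the common factor 5·s, then factor the remaining trinomial.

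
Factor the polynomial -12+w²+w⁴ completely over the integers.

Substitute u = w² to get a quadratic in u, then factor.
w²+4 is irreducible over ℤ (sum of squares).
w²-3 is irreducible over ℤ (3 is not a perfect square).

(w²+4)*(w²-3)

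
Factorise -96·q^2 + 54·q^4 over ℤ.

6·q^2·(3·q + 4)·(3·q - 4)

Factor out 6·q^2, leaving 9·q^2 - 16, which is a difference of two squares.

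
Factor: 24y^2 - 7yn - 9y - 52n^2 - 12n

(8y - 13n - 3)(3y + 4n)

Group: 8y(3y + 4n) + (-13n - 3)(3y + 4n); both groups contain (3y + 4n).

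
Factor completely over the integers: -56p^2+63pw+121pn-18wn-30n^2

-(8p-9w-15n)(7p-2n)

Group: -7p(8p-9w-15n) + 2n(8p-9w-15n); both groups contain (8p-9w-15n).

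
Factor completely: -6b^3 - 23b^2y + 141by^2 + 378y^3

-(2b - 9y)(3b + 7y)(b + 6y)

Group: 3b(-2b^2 - 3by + 54y^2) + 7y(-2b^2 - 3by + 54y^2); both groups contain (-2b^2 - 3by + 54y^2), so (3b + 7y) is a factor with cofactor -2b^2 - 3by + 54y^2.
The cofactor groups again: -2b^2 - 3by + 54y^2 = -b(2b - 9y) - 6y(2b - 9y); both groups contain (2b - 9y), giving -(b + 6y)(2b - 9y).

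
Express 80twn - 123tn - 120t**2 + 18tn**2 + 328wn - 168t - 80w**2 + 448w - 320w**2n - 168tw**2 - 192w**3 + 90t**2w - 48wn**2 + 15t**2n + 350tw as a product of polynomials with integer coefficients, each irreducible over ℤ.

Group: 5t(18tw + 3tn - 24t - 48w**2 - 8wn + 64w) + (4w + 6n + 7)(18tw + 3tn - 24t - 48w**2 - 8wn + 64w); both groups contain (18tw + 3tn - 24t - 48w**2 - 8wn + 64w), so (5t + 4w + 6n + 7) is a factor with cofactor 18tw + 3tn - 24t - 48w**2 - 8wn + 64w.
The cofactor groups again: 18tw + 3tn - 24t - 48w**2 - 8wn + 64w = 6w(3t - 8w) + (n - 8)(3t - 8w); both groups contain (3t - 8w), giving (6w + n - 8)(3t - 8w).

(3t - 8w)(5t + 4w + 6n + 7)(6w + n - 8)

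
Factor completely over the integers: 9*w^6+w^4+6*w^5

w^4*(3*w+1)^2

Factor out w^4 first: what remains is 9*w^2+6*w+1.
Recognize a perfect-square trinomial with the parts 3*w and 1.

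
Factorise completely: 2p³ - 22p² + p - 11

(p - 11)(2p² + 1)

Group as (2p³ + p) + (-22p² - 11) = p(2p² + 1) - 11(2p² + 1).
Both groups share the factor (2p² + 1).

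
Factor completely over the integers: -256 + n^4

(n)⁴ − (4)⁴ = ((n)² − (4)²)((n)² + (4)²); the first factor splits again, the second (n^2 + 16) is irreducible.

(n + 4)·(n - 4)·(n^2 + 16)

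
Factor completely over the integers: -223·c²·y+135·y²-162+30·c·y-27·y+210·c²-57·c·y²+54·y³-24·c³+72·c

-(3·c+2·y+3)·(8·c-3·y-6)·(c+9·y-9)

Group: 3·c·(-8·c²-69·c·y+78·c+27·y²+27·y-54) + (2·y+3)·(-8·c²-69·c·y+78·c+27·y²+27·y-54); both groups contain (-8·c²-69·c·y+78·c+27·y²+27·y-54), so (3·c+2·y+3) is a factor with cofactor -8·c²-69·c·y+78·c+27·y²+27·y-54.
The cofactor groups again: -8·c²-69·c·y+78·c+27·y²+27·y-54 = -8·c·(c+9·y-9) + (3·y+6)·(c+9·y-9); both groups contain (c+9·y-9), giving -(8·c-3·y-6)·(c+9·y-9).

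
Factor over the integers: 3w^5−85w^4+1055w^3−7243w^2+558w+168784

(3w+11)(w−14)(w−8)(w^2−10w+137)

Among the possible rational roots, w = 8 is a root, giving the factor (w−8) and quotient 3w^4−61w^3+567w^2−2707w−21098.
Next, w = 14 is a root, so (w−14) is a factor; dividing leaves 3w^3−19w^2+301w+1507.
Next, w = −11/3 is a root, so (3w+11) divides it; the quotient is w^2−10w+137.
The quadratic w^2−10w+137 has discriminant −448 < 0 and is irreducible over ℤ.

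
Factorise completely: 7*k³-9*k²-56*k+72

(7*k-9)*(k²-8)

Group as (7*k³-56*k) + (-9*k²+72) = 7*k*(k²-8) - 9*(k²-8).
Both groups share the factor (k²-8).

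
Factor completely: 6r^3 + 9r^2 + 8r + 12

Group as (6r^3 + 8r) + (9r^2 + 12) = 2r(3r^2 + 4) + 3(3r^2 + 4).
Both groups share the factor (3r^2 + 4).

(2r + 3)(3r^2 + 4)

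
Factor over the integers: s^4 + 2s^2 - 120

(s^2 + 12)(s^2 - 10)

Substitute u = s^2 to get a quadratic in u, then factor.
s^2 - 10 is irreducible over ℤ (10 is not a perfect square).
s^2 + 12 is irreducible over ℤ (always positive, so no real roots).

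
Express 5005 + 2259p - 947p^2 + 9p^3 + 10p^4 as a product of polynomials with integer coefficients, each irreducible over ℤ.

Testing divisors of the constant over divisors of the leading coefficient, p = 5 is a root, so (p - 5) is a factor; dividing leaves 10p^3 + 59p^2 - 652p - 1001.
Next, p = -11 is a root, giving the factor (p + 11) and quotient 10p^2 - 51p - 91.
The remaining quadratic factors as (2p - 13)(5p + 7).

(2p - 13)(5p + 7)(p + 11)(p - 5)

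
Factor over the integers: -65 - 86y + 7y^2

(7y + 5)(y - 13)

Need a pair with product 7·(-65) = -455 and sum -86: that's 5 and -91.
Split the middle term: 7y^2 + 5y - 91y - 65 = y(7y + 5) - 13(7y + 5).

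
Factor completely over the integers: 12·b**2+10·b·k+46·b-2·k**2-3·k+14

(2·b+2·k+7)·(6·b-k+2)

Group: 2·b·(6·b-k+2) + (2·k+7)·(6·b-k+2); both groups contain (6·b-k+2).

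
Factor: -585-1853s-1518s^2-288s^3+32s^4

Trying the rational-root candidates, s = -9/4 is a root, so (4s+9) is a factor; dividing leaves 8s^3-90s^2-177s-65.
Next, s = 13 is a root, giving the factor (s-13) and quotient 8s^2+14s+5.
The remaining quadratic factors as (2s+1)(4s+5).

(2s+1)(4s+5)(4s+9)(s-13)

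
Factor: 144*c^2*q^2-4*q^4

Factor out 4*q^2, leaving 36*c^2-q^2, which is a difference of two squares.

4*q^2*(6*c+q)*(6*c-q)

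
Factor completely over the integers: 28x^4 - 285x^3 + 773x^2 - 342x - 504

(4x - 7)(7x + 4)(x - 3)(x - 6)

By the rational root theorem, x = -4/7 is a root, giving the factor (7x + 4) and quotient 4x^3 - 43x^2 + 135x - 126.
Then x = 3 is a root, so (x - 3) divides it; the quotient is 4x^2 - 31x + 42.
The remaining quadratic factors as (4x - 7)(x - 6).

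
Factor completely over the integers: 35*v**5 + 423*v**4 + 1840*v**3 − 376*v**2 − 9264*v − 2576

(5*v + 14)*(7*v + 2)*(v − 2)*(v**2 + 11*v + 46)

Trying the rational-root candidates, v = 2 is a root, so (v − 2) is a factor; dividing leaves 35*v**4 + 493*v**3 + 2826*v**2 + 5276*v + 1288.
Then v = −2/7 is a root, so (7*v + 2) is a factor; dividing leaves 5*v**3 + 69*v**2 + 384*v + 644.
Continuing, v = −14/5 is a root, giving the factor (5*v + 14) and quotient v**2 + 11*v + 46.
The quadratic v**2 + 11*v + 46 has discriminant −63 < 0 and is irreducible over ℤ.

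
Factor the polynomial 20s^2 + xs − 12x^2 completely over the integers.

−(3x − 4s)(4x + 5s)

Group: −4x(3x − 4s) − 5s(3x − 4s); both groups contain (3x − 4s).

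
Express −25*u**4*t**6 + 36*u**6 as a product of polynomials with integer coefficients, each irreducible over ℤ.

u**4*(6*u − 5*t**3)*(6*u + 5*t**3)

Factor out u**4 first: what remains is 36*u**2 − 25*t**6.
Recognize a difference of squares with the parts 6*u and 5*t**3.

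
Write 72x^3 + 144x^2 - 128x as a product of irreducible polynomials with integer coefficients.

Pull out the common factor 8x, then factor the remaining trinomial.

8x(3x + 8)(3x - 2)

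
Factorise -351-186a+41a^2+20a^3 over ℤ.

(4a+13)(5a+9)(a-3)

Testing divisors of the constant over divisors of the leading coefficient, a = -9/5 is a root, so (5a+9) is a factor; dividing leaves 4a^2+a-39.
The remaining quadratic factors as (a-3)(4a+13).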